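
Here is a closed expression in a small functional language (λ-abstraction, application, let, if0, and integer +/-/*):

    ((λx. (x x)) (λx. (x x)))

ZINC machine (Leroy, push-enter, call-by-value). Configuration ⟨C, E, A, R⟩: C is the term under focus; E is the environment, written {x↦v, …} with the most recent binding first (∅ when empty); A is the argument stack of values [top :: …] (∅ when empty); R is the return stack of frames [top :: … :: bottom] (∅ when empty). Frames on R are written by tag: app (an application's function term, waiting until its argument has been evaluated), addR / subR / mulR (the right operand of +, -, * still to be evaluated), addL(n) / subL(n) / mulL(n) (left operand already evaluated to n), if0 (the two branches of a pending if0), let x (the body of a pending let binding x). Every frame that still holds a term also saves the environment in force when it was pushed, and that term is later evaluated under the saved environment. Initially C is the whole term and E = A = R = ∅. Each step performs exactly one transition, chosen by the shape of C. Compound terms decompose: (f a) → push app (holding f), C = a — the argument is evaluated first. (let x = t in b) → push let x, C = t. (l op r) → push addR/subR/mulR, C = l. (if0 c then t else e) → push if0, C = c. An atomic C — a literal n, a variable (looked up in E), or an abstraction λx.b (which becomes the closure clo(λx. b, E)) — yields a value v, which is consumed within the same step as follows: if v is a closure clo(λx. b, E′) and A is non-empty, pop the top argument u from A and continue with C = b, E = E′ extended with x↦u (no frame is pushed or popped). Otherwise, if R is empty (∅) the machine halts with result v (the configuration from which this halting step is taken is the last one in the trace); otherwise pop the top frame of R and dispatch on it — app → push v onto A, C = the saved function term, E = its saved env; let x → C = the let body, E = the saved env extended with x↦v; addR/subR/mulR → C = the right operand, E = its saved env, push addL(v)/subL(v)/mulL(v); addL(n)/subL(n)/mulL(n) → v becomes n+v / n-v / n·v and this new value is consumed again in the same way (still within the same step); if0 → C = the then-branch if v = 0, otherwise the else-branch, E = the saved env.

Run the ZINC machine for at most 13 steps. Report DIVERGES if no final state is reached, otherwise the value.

0. ⟨C=((λx. (x x)) (λx. (x x))); E=∅; A=∅; R=∅⟩
1. ⟨C=(λx. (x x)); E=∅; A=∅; R=[app]⟩
2. ⟨C=(λx. (x x)); E=∅; A=[clo(λx. (x x), ∅)]; R=∅⟩
3. ⟨C=(x x); E={x↦clo(λx. (x x), ∅)}; A=∅; R=∅⟩
4. ⟨C=x; E={x↦clo(λx. (x x), ∅)}; A=∅; R=[app]⟩
5. ⟨C=x; E={x↦clo(λx. (x x), ∅)}; A=[clo(λx. (x x), ∅)]; R=∅⟩
… configuration repeats with period 3 (steps 3–5 recur indefinitely) …

Answer: DIVERGES (no final state within 13 steps)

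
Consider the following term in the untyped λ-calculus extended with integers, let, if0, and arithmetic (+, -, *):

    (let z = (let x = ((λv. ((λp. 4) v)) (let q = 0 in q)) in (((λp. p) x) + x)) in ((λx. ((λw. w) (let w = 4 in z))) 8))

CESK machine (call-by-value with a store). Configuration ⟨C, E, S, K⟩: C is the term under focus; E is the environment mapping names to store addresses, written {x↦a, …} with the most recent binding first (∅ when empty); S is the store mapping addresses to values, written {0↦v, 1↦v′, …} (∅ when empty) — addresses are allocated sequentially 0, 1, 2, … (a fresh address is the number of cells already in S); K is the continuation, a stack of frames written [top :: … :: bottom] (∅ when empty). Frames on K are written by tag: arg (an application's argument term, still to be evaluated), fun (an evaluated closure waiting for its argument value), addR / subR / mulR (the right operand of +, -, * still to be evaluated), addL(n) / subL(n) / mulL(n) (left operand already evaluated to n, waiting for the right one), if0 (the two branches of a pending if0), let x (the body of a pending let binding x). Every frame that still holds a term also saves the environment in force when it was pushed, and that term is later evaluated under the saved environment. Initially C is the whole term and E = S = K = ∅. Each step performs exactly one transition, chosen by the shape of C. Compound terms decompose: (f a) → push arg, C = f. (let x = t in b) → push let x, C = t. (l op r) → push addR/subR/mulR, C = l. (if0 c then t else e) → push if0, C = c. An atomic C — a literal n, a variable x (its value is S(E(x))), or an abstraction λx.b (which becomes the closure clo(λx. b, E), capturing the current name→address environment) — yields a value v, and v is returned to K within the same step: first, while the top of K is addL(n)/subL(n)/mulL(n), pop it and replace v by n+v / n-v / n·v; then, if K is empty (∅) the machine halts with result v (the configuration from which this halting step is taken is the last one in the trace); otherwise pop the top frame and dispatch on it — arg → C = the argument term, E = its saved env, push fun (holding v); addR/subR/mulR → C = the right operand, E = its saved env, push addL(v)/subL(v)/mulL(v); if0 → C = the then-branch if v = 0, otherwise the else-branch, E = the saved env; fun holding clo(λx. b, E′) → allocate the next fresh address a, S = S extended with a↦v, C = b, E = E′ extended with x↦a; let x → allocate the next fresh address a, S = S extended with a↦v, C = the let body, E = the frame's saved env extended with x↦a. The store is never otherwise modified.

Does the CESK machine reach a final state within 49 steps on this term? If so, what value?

Answer: 8

Machine steps:
[0] ⟨C=(let z = (let x = ((λv. ((λp. 4) v)) (let q = 0 in q)) in (((λp. p) x) + x)) in ((λx. ((λw. w) (let w = 4 in z))) 8)); E=∅; S=∅; K=∅⟩
[1] ⟨C=(let x = ((λv. ((λp. 4) v)) (let q = 0 in q)) in (((λp. p) x) + x)); E=∅; S=∅; K=[let z]⟩
[2] ⟨C=((λv. ((λp. 4) v)) (let q = 0 in q)); E=∅; S=∅; K=[let x :: let z]⟩
[3] ⟨C=(λv. ((λp. 4) v)); E=∅; S=∅; K=[arg :: let x :: let z]⟩
[4] ⟨C=(let q = 0 in q); E=∅; S=∅; K=[fun :: let x :: let z]⟩
[5] ⟨C=0; E=∅; S=∅; K=[let q :: fun :: let x :: let z]⟩
[6] ⟨C=q; E={q↦0}; S={0↦0}; K=[fun :: let x :: let z]⟩
[7] ⟨C=((λp. 4) v); E={v↦1}; S={0↦0, 1↦0}; K=[let x :: let z]⟩
[8] ⟨C=(λp. 4); E={v↦1}; S={0↦0, 1↦0}; K=[arg :: let x :: let z]⟩
[9] ⟨C=v; E={v↦1}; S={0↦0, 1↦0}; K=[fun :: let x :: let z]⟩
[10] ⟨C=4; E={p↦2, v↦1}; S={0↦0, 1↦0, 2↦0}; K=[let x :: let z]⟩
[11] ⟨C=(((λp. p) x) + x); E={x↦3}; S={0↦0, 1↦0, 2↦0, 3↦4}; K=[let z]⟩
[12] ⟨C=((λp. p) x); E={x↦3}; S={0↦0, 1↦0, 2↦0, 3↦4}; K=[addR :: let z]⟩
[13] ⟨C=(λp. p); E={x↦3}; S={0↦0, 1↦0, 2↦0, 3↦4}; K=[arg :: addR :: let z]⟩
[14] ⟨C=x; E={x↦3}; S={0↦0, 1↦0, 2↦0, 3↦4}; K=[fun :: addR :: let z]⟩
[15] ⟨C=p; E={p↦4, x↦3}; S={0↦0, 1↦0, 2↦0, 3↦4, 4↦4}; K=[addR :: let z]⟩
[16] ⟨C=x; E={x↦3}; S={0↦0, 1↦0, 2↦0, 3↦4, 4↦4}; K=[addL(4) :: let z]⟩
[17] ⟨C=((λx. ((λw. w) (let w = 4 in z))) 8); E={z↦5}; S={0↦0, 1↦0, 2↦0, 3↦4, 4↦4, 5↦8}; K=∅⟩
[18] ⟨C=(λx. ((λw. w) (let w = 4 in z))); E={z↦5}; S={0↦0, 1↦0, 2↦0, 3↦4, 4↦4, 5↦8}; K=[arg]⟩
[19] ⟨C=8; E={z↦5}; S={0↦0, 1↦0, 2↦0, 3↦4, 4↦4, 5↦8}; K=[fun]⟩
[20] ⟨C=((λw. w) (let w = 4 in z)); E={x↦6, z↦5}; S={0↦0, 1↦0, 2↦0, 3↦4, 4↦4, 5↦8, 6↦8}; K=∅⟩
[21] ⟨C=(λw. w); E={x↦6, z↦5}; S={0↦0, 1↦0, 2↦0, 3↦4, 4↦4, 5↦8, 6↦8}; K=[arg]⟩
[22] ⟨C=(let w = 4 in z); E={x↦6, z↦5}; S={0↦0, 1↦0, 2↦0, 3↦4, 4↦4, 5↦8, 6↦8}; K=[fun]⟩
[23] ⟨C=4; E={x↦6, z↦5}; S={0↦0, 1↦0, 2↦0, 3↦4, 4↦4, 5↦8, 6↦8}; K=[let w :: fun]⟩
[24] ⟨C=z; E={w↦7, x↦6, z↦5}; S={0↦0, 1↦0, 2↦0, 3↦4, 4↦4, 5↦8, 6↦8, 7↦4}; K=[fun]⟩
[25] ⟨C=w; E={w↦8, x↦6, z↦5}; S={0↦0, 1↦0, 2↦0, 3↦4, 4↦4, 5↦8, 6↦8, 7↦4, 8↦8}; K=∅⟩
→ final value 8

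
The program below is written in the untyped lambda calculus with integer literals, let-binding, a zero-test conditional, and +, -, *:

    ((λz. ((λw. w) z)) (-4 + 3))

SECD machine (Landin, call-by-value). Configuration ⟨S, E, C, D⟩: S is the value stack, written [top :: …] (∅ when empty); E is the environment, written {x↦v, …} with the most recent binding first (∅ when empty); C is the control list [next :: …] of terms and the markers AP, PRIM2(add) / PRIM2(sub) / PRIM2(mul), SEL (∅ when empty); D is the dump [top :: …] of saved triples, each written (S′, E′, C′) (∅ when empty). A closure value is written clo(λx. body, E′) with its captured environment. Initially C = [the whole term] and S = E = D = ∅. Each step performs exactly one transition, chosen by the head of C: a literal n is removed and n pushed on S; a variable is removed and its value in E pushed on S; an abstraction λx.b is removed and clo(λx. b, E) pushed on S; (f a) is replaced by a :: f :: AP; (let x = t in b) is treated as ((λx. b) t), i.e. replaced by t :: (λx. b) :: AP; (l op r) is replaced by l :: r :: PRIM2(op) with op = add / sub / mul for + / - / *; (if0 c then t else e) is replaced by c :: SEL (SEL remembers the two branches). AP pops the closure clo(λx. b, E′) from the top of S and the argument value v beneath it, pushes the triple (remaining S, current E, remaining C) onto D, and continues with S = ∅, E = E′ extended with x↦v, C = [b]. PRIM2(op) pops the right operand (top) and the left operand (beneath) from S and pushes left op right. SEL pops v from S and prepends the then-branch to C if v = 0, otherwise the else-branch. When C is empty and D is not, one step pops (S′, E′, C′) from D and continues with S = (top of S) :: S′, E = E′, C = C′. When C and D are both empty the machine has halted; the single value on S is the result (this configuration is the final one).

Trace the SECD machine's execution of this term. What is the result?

Answer: -1

Execution trace:
step 0: <S=∅, E=∅, C=[((λz. ((λw. w) z)) (-4 + 3))], D=∅>
step 1: <S=∅, E=∅, C=[(-4 + 3) :: (λz. ((λw. w) z)) :: AP], D=∅>
step 2: <S=∅, E=∅, C=[-4 :: 3 :: PRIM2(add) :: (λz. ((λw. w) z)) :: AP], D=∅>
step 3: <S=[-4], E=∅, C=[3 :: PRIM2(add) :: (λz. ((λw. w) z)) :: AP], D=∅>
step 4: <S=[3 :: -4], E=∅, C=[PRIM2(add) :: (λz. ((λw. w) z)) :: AP], D=∅>
step 5: <S=[-1], E=∅, C=[(λz. ((λw. w) z)) :: AP], D=∅>
step 6: <S=[clo(λz. ((λw. w) z), ∅) :: -1], E=∅, C=[AP], D=∅>
step 7: <S=∅, E={z↦-1}, C=[((λw. w) z)], D=[(∅, ∅, ∅)]>
step 8: <S=∅, E={z↦-1}, C=[z :: (λw. w) :: AP], D=[(∅, ∅, ∅)]>
step 9: <S=[-1], E={z↦-1}, C=[(λw. w) :: AP], D=[(∅, ∅, ∅)]>
step 10: <S=[clo(λw. w, {z↦-1}) :: -1], E={z↦-1}, C=[AP], D=[(∅, ∅, ∅)]>
step 11: <S=∅, E={w↦-1, z↦-1}, C=[w], D=[(∅, {z↦-1}, ∅) :: (∅, ∅, ∅)]>
step 12: <S=[-1], E={w↦-1, z↦-1}, C=∅, D=[(∅, {z↦-1}, ∅) :: (∅, ∅, ∅)]>
step 13: <S=[-1], E={z↦-1}, C=∅, D=[(∅, ∅, ∅)]>
step 14: <S=[-1], E=∅, C=∅, D=∅>
→ final value -1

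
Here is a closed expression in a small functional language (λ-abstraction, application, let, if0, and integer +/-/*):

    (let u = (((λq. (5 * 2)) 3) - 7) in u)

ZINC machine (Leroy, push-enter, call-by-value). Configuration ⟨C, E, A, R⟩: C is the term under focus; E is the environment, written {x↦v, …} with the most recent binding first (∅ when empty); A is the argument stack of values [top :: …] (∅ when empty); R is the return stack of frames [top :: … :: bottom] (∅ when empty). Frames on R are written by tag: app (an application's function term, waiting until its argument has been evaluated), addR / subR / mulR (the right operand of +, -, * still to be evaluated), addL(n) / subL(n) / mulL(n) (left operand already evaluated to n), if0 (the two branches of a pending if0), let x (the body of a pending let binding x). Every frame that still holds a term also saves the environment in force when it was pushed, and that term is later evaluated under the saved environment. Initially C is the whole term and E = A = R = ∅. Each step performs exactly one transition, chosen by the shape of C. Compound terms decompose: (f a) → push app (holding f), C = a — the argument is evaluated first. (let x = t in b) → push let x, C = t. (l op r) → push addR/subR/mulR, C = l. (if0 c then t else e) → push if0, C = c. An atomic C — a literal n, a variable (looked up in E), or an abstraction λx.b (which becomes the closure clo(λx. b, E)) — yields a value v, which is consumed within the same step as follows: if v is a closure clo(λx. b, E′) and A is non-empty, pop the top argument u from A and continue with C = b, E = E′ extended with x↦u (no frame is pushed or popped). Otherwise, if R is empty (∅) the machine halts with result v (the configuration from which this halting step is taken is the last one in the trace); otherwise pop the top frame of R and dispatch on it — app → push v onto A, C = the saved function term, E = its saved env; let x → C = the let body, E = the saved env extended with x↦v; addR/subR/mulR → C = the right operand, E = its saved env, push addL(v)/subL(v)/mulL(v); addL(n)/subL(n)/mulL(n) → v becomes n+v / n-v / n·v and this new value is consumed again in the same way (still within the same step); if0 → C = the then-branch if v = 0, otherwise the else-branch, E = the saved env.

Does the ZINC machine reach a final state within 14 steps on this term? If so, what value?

Answer: 3

Execution trace:
0. ⟨C=(let u = (((λq. (5 * 2)) 3) - 7) in u); E=∅; A=∅; R=∅⟩
1. ⟨C=(((λq. (5 * 2)) 3) - 7); E=∅; A=∅; R=[let u]⟩
2. ⟨C=((λq. (5 * 2)) 3); E=∅; A=∅; R=[subR :: let u]⟩
3. ⟨C=3; E=∅; A=∅; R=[app :: subR :: let u]⟩
4. ⟨C=(λq. (5 * 2)); E=∅; A=[3]; R=[subR :: let u]⟩
5. ⟨C=(5 * 2); E={q↦3}; A=∅; R=[subR :: let u]⟩
6. ⟨C=5; E={q↦3}; A=∅; R=[mulR :: subR :: let u]⟩
7. ⟨C=2; E={q↦3}; A=∅; R=[mulL(5) :: subR :: let u]⟩
8. ⟨C=7; E=∅; A=∅; R=[subL(10) :: let u]⟩
9. ⟨C=u; E={u↦3}; A=∅; R=∅⟩
→ final value 3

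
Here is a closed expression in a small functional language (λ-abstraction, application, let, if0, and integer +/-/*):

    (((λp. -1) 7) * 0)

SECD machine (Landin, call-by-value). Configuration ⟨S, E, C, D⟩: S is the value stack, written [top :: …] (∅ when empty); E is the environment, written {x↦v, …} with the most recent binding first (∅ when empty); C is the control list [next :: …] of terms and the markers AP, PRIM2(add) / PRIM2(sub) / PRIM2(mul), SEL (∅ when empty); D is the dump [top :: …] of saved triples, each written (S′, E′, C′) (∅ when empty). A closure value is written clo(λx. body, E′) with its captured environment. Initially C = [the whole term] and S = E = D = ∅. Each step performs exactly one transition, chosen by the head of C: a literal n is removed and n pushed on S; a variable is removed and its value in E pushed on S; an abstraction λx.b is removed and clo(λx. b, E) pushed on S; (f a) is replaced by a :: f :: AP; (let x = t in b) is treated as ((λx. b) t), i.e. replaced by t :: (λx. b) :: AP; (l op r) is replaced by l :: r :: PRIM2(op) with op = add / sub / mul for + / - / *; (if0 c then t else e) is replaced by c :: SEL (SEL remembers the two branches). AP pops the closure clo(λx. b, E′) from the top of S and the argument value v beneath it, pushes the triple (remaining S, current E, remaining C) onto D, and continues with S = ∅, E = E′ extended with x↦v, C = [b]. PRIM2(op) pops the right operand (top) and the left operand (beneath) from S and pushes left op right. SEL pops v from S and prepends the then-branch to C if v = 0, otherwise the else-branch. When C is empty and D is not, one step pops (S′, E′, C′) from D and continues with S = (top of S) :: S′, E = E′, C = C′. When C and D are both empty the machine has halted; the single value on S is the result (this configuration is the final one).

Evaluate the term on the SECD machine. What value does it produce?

step 0: ⟨S=∅; E=∅; C=[(((λp. -1) 7) * 0)]; D=∅⟩
step 1: ⟨S=∅; E=∅; C=[((λp. -1) 7) :: 0 :: PRIM2(mul)]; D=∅⟩
step 2: ⟨S=∅; E=∅; C=[7 :: (λp. -1) :: AP :: 0 :: PRIM2(mul)]; D=∅⟩
step 3: ⟨S=[7]; E=∅; C=[(λp. -1) :: AP :: 0 :: PRIM2(mul)]; D=∅⟩
step 4: ⟨S=[clo(λp. -1, ∅) :: 7]; E=∅; C=[AP :: 0 :: PRIM2(mul)]; D=∅⟩
step 5: ⟨S=∅; E={p↦7}; C=[-1]; D=[(∅, ∅, [0 :: PRIM2(mul)])]⟩
step 6: ⟨S=[-1]; E={p↦7}; C=∅; D=[(∅, ∅, [0 :: PRIM2(mul)])]⟩
step 7: ⟨S=[-1]; E=∅; C=[0 :: PRIM2(mul)]; D=∅⟩
step 8: ⟨S=[0 :: -1]; E=∅; C=[PRIM2(mul)]; D=∅⟩
step 9: ⟨S=[0]; E=∅; C=∅; D=∅⟩
→ final value 0

Answer: 0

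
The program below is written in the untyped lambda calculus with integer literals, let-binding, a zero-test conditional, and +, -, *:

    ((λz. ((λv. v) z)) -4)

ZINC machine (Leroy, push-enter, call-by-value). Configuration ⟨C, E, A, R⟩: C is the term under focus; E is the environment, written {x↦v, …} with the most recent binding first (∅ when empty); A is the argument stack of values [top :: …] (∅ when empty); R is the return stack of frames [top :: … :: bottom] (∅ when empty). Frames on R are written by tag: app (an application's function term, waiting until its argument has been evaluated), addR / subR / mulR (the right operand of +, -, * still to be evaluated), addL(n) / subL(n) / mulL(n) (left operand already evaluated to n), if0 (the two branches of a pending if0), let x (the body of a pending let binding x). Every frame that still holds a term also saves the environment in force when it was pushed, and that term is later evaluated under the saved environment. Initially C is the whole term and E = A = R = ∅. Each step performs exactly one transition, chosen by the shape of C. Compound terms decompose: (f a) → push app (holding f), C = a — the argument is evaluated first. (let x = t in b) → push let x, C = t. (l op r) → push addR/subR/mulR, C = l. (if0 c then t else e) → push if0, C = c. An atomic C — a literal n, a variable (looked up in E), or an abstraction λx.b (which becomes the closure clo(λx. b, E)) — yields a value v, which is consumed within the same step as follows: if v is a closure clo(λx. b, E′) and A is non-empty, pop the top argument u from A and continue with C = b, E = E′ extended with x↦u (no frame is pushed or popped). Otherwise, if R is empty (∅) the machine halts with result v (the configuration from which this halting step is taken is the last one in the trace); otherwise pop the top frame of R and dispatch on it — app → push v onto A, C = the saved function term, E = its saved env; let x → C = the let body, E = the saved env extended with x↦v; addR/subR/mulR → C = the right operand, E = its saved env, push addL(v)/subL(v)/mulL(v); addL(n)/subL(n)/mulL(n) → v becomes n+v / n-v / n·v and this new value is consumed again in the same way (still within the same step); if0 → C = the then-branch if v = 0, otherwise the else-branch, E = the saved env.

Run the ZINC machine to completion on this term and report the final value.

Answer: -4

Derivation:
0. <C=((λz. ((λv. v) z)) -4), E=∅, A=∅, R=∅>
1. <C=-4, E=∅, A=∅, R=[app]>
2. <C=(λz. ((λv. v) z)), E=∅, A=[-4], R=∅>
3. <C=((λv. v) z), E={z↦-4}, A=∅, R=∅>
4. <C=z, E={z↦-4}, A=∅, R=[app]>
5. <C=(λv. v), E={z↦-4}, A=[-4], R=∅>
6. <C=v, E={v↦-4, z↦-4}, A=∅, R=∅>
→ final value -4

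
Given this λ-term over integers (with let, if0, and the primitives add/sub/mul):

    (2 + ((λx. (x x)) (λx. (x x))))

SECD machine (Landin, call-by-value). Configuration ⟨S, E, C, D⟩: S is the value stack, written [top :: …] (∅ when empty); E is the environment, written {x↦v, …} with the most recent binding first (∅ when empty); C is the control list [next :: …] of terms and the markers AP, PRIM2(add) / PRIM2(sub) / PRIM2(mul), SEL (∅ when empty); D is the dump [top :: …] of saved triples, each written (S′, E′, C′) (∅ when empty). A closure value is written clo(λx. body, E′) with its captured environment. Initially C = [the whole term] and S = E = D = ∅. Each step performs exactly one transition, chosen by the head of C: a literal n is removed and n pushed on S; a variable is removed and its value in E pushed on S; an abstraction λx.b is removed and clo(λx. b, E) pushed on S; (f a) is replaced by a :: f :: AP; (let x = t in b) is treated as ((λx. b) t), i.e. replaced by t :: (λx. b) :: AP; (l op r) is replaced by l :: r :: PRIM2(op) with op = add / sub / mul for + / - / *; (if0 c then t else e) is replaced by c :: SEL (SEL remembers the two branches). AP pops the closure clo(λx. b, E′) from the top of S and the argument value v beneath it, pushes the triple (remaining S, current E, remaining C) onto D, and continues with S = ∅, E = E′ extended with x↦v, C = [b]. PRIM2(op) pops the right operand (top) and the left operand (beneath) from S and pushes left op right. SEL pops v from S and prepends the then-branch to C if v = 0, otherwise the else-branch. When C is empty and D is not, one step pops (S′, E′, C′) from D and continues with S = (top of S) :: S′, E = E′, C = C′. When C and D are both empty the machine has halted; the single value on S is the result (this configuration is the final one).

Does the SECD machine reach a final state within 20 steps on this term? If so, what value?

Answer: DIVERGES (no final state within 20 steps)

Machine steps:
t=0: ⟨S=∅; E=∅; C=[(2 + ((λx. (x x)) (λx. (x x))))]; D=∅⟩
t=1: ⟨S=∅; E=∅; C=[2 :: ((λx. (x x)) (λx. (x x))) :: PRIM2(add)]; D=∅⟩
t=2: ⟨S=[2]; E=∅; C=[((λx. (x x)) (λx. (x x))) :: PRIM2(add)]; D=∅⟩
t=3: ⟨S=[2]; E=∅; C=[(λx. (x x)) :: (λx. (x x)) :: AP :: PRIM2(add)]; D=∅⟩
t=4: ⟨S=[clo(λx. (x x), ∅) :: 2]; E=∅; C=[(λx. (x x)) :: AP :: PRIM2(add)]; D=∅⟩
t=5: ⟨S=[clo(λx. (x x), ∅) :: clo(λx. (x x), ∅) :: 2]; E=∅; C=[AP :: PRIM2(add)]; D=∅⟩
t=6: ⟨S=∅; E={x↦clo(λx. (x x), ∅)}; C=[(x x)]; D=[([2], ∅, [PRIM2(add)])]⟩
t=7: ⟨S=∅; E={x↦clo(λx. (x x), ∅)}; C=[x :: x :: AP]; D=[([2], ∅, [PRIM2(add)])]⟩
t=8: ⟨S=[clo(λx. (x x), ∅)]; E={x↦clo(λx. (x x), ∅)}; C=[x :: AP]; D=[([2], ∅, [PRIM2(add)])]⟩
t=9: ⟨S=[clo(λx. (x x), ∅) :: clo(λx. (x x), ∅)]; E={x↦clo(λx. (x x), ∅)}; C=[AP]; D=[([2], ∅, [PRIM2(add)])]⟩
t=10: ⟨S=∅; E={x↦clo(λx. (x x), ∅)}; C=[(x x)]; D=[(∅, {x↦clo(λx. (x x), ∅)}, ∅) :: ([2], ∅, [PRIM2(add)])]⟩
t=11: ⟨S=∅; E={x↦clo(λx. (x x), ∅)}; C=[x :: x :: AP]; D=[(∅, {x↦clo(λx. (x x), ∅)}, ∅) :: ([2], ∅, [PRIM2(add)])]⟩
t=12: ⟨S=[clo(λx. (x x), ∅)]; E={x↦clo(λx. (x x), ∅)}; C=[x :: AP]; D=[(∅, {x↦clo(λx. (x x), ∅)}, ∅) :: ([2], ∅, [PRIM2(add)])]⟩
t=13: ⟨S=[clo(λx. (x x), ∅) :: clo(λx. (x x), ∅)]; E={x↦clo(λx. (x x), ∅)}; C=[AP]; D=[(∅, {x↦clo(λx. (x x), ∅)}, ∅) :: ([2], ∅, [PRIM2(add)])]⟩
t=14: ⟨S=∅; E={x↦clo(λx. (x x), ∅)}; C=[(x x)]; D=[(∅, {x↦clo(λx. (x x), ∅)}, ∅) :: (∅, {x↦clo(λx. (x x), ∅)}, ∅) :: ([2], ∅, [PRIM2(add)])]⟩
t=15: ⟨S=∅; E={x↦clo(λx. (x x), ∅)}; C=[x :: x :: AP]; D=[(∅, {x↦clo(λx. (x x), ∅)}, ∅) :: (∅, {x↦clo(λx. (x x), ∅)}, ∅) :: ([2], ∅, [PRIM2(add)])]⟩
t=16: ⟨S=[clo(λx. (x x), ∅)]; E={x↦clo(λx. (x x), ∅)}; C=[x :: AP]; D=[(∅, {x↦clo(λx. (x x), ∅)}, ∅) :: (∅, {x↦clo(λx. (x x), ∅)}, ∅) :: ([2], ∅, [PRIM2(add)])]⟩
t=17: ⟨S=[clo(λx. (x x), ∅) :: clo(λx. (x x), ∅)]; E={x↦clo(λx. (x x), ∅)}; C=[AP]; D=[(∅, {x↦clo(λx. (x x), ∅)}, ∅) :: (∅, {x↦clo(λx. (x x), ∅)}, ∅) :: ([2], ∅, [PRIM2(add)])]⟩
t=18: ⟨S=∅; E={x↦clo(λx. (x x), ∅)}; C=[(x x)]; D=[(∅, {x↦clo(λx. (x x), ∅)}, ∅) :: (∅, {x↦clo(λx. (x x), ∅)}, ∅) :: (∅, {x↦clo(λx. (x x), ∅)}, ∅) :: ([2], ∅, [PRIM2(add)])]⟩
t=19: ⟨S=∅; E={x↦clo(λx. (x x), ∅)}; C=[x :: x :: AP]; D=[(∅, {x↦clo(λx. (x x), ∅)}, ∅) :: (∅, {x↦clo(λx. (x x), ∅)}, ∅) :: (∅, {x↦clo(λx. (x x), ∅)}, ∅) :: ([2], ∅, [PRIM2(add)])]⟩
t=20: ⟨S=[clo(λx. (x x), ∅)]; E={x↦clo(λx. (x x), ∅)}; C=[x :: AP]; D=[(∅, {x↦clo(λx. (x x), ∅)}, ∅) :: (∅, {x↦clo(λx. (x x), ∅)}, ∅) :: (∅, {x↦clo(λx. (x x), ∅)}, ∅) :: ([2], ∅, [PRIM2(add)])]⟩
→ 20 transitions taken and the configuration is still not final: no result within 20 steps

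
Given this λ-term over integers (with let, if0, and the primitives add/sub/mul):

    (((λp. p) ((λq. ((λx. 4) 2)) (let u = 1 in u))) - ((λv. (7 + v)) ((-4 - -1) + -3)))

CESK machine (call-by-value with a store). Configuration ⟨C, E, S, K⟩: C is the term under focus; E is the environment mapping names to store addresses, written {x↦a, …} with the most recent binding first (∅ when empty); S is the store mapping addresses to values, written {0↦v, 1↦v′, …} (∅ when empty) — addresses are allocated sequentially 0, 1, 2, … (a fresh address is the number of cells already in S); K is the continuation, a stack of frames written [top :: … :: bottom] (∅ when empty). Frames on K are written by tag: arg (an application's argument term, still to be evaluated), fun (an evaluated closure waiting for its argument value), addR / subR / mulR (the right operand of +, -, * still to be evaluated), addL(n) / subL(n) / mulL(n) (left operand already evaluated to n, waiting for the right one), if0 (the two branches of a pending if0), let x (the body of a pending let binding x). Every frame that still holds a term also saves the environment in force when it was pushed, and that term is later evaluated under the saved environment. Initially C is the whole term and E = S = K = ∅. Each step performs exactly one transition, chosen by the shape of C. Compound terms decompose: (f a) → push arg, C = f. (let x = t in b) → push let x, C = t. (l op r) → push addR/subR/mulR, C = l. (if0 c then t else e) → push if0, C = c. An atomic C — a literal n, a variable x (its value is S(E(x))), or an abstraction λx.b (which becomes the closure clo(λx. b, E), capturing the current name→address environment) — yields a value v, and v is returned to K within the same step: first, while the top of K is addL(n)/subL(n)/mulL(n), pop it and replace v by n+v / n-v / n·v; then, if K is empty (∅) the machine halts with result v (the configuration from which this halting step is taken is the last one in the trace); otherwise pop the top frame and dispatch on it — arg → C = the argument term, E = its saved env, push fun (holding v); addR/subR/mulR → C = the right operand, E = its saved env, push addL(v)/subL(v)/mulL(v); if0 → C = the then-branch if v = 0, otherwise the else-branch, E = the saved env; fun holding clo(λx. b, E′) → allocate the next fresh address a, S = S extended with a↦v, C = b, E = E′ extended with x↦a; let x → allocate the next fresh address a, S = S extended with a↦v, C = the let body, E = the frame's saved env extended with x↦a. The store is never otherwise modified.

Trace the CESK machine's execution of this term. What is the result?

Answer: 3

Derivation:
[0] <C=(((λp. p) ((λq. ((λx. 4) 2)) (let u = 1 in u))) - ((λv. (7 + v)) ((-4 - -1) + -3))), E=∅, S=∅, K=∅>
[1] <C=((λp. p) ((λq. ((λx. 4) 2)) (let u = 1 in u))), E=∅, S=∅, K=[subR]>
[2] <C=(λp. p), E=∅, S=∅, K=[arg :: subR]>
[3] <C=((λq. ((λx. 4) 2)) (let u = 1 in u)), E=∅, S=∅, K=[fun :: subR]>
[4] <C=(λq. ((λx. 4) 2)), E=∅, S=∅, K=[arg :: fun :: subR]>
[5] <C=(let u = 1 in u), E=∅, S=∅, K=[fun :: fun :: subR]>
[6] <C=1, E=∅, S=∅, K=[let u :: fun :: fun :: subR]>
[7] <C=u, E={u↦0}, S={0↦1}, K=[fun :: fun :: subR]>
[8] <C=((λx. 4) 2), E={q↦1}, S={0↦1, 1↦1}, K=[fun :: subR]>
[9] <C=(λx. 4), E={q↦1}, S={0↦1, 1↦1}, K=[arg :: fun :: subR]>
[10] <C=2, E={q↦1}, S={0↦1, 1↦1}, K=[fun :: fun :: subR]>
[11] <C=4, E={x↦2, q↦1}, S={0↦1, 1↦1, 2↦2}, K=[fun :: subR]>
[12] <C=p, E={p↦3}, S={0↦1, 1↦1, 2↦2, 3↦4}, K=[subR]>
[13] <C=((λv. (7 + v)) ((-4 - -1) + -3)), E=∅, S={0↦1, 1↦1, 2↦2, 3↦4}, K=[subL(4)]>
[14] <C=(λv. (7 + v)), E=∅, S={0↦1, 1↦1, 2↦2, 3↦4}, K=[arg :: subL(4)]>
[15] <C=((-4 - -1) + -3), E=∅, S={0↦1, 1↦1, 2↦2, 3↦4}, K=[fun :: subL(4)]>
[16] <C=(-4 - -1), E=∅, S={0↦1, 1↦1, 2↦2, 3↦4}, K=[addR :: fun :: subL(4)]>
[17] <C=-4, E=∅, S={0↦1, 1↦1, 2↦2, 3↦4}, K=[subR :: addR :: fun :: subL(4)]>
[18] <C=-1, E=∅, S={0↦1, 1↦1, 2↦2, 3↦4}, K=[subL(-4) :: addR :: fun :: subL(4)]>
[19] <C=-3, E=∅, S={0↦1, 1↦1, 2↦2, 3↦4}, K=[addL(-3) :: fun :: subL(4)]>
[20] <C=(7 + v), E={v↦4}, S={0↦1, 1↦1, 2↦2, 3↦4, 4↦-6}, K=[subL(4)]>
[21] <C=7, E={v↦4}, S={0↦1, 1↦1, 2↦2, 3↦4, 4↦-6}, K=[addR :: subL(4)]>
[22] <C=v, E={v↦4}, S={0↦1, 1↦1, 2↦2, 3↦4, 4↦-6}, K=[addL(7) :: subL(4)]>
→ final value 3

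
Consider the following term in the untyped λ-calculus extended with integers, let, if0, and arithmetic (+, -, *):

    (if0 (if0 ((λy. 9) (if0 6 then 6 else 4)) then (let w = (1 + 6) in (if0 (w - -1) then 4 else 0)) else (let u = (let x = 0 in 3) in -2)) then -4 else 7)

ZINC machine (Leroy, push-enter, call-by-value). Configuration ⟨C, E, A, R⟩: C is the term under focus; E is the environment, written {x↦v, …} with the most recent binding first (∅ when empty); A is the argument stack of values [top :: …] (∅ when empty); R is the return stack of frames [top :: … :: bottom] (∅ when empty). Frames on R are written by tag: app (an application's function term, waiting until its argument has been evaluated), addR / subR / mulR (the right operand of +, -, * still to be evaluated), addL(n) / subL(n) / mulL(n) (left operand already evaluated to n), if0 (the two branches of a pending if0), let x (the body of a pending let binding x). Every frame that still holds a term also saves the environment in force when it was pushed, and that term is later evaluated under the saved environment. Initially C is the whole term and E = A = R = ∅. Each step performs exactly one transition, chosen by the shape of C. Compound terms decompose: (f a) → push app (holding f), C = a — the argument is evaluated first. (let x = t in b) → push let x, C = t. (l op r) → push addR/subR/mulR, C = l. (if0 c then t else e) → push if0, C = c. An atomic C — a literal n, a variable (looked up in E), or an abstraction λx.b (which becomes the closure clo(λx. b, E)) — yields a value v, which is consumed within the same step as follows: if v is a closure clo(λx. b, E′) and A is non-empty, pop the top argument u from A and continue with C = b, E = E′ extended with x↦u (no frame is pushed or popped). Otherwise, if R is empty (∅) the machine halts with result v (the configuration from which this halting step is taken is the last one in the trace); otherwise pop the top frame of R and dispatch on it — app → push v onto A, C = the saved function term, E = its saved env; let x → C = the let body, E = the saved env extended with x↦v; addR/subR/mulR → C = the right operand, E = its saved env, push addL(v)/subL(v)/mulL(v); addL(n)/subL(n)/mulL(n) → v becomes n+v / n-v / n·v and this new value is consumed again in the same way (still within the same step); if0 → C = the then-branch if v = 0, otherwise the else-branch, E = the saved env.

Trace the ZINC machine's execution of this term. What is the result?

Answer: 7

Machine steps:
[0] [C=(if0 (if0 ((λy. 9) (if0 6 then 6 else 4)) then (let w = (1 + 6) in (if0 (w - -1) then 4 else 0)) else (let u = (let x = 0 in 3) in -2)) then -4 else 7) | E=∅ | A=∅ | R=∅]
[1] [C=(if0 ((λy. 9) (if0 6 then 6 else 4)) then (let w = (1 + 6) in (if0 (w - -1) then 4 else 0)) else (let u = (let x = 0 in 3) in -2)) | E=∅ | A=∅ | R=[if0]]
[2] [C=((λy. 9) (if0 6 then 6 else 4)) | E=∅ | A=∅ | R=[if0 :: if0]]
[3] [C=(if0 6 then 6 else 4) | E=∅ | A=∅ | R=[app :: if0 :: if0]]
[4] [C=6 | E=∅ | A=∅ | R=[if0 :: app :: if0 :: if0]]
[5] [C=4 | E=∅ | A=∅ | R=[app :: if0 :: if0]]
[6] [C=(λy. 9) | E=∅ | A=[4] | R=[if0 :: if0]]
[7] [C=9 | E={y↦4} | A=∅ | R=[if0 :: if0]]
[8] [C=(let u = (let x = 0 in 3) in -2) | E=∅ | A=∅ | R=[if0]]
[9] [C=(let x = 0 in 3) | E=∅ | A=∅ | R=[let u :: if0]]
[10] [C=0 | E=∅ | A=∅ | R=[let x :: let u :: if0]]
[11] [C=3 | E={x↦0} | A=∅ | R=[let u :: if0]]
[12] [C=-2 | E={u↦3} | A=∅ | R=[if0]]
[13] [C=7 | E=∅ | A=∅ | R=∅]
→ final value 7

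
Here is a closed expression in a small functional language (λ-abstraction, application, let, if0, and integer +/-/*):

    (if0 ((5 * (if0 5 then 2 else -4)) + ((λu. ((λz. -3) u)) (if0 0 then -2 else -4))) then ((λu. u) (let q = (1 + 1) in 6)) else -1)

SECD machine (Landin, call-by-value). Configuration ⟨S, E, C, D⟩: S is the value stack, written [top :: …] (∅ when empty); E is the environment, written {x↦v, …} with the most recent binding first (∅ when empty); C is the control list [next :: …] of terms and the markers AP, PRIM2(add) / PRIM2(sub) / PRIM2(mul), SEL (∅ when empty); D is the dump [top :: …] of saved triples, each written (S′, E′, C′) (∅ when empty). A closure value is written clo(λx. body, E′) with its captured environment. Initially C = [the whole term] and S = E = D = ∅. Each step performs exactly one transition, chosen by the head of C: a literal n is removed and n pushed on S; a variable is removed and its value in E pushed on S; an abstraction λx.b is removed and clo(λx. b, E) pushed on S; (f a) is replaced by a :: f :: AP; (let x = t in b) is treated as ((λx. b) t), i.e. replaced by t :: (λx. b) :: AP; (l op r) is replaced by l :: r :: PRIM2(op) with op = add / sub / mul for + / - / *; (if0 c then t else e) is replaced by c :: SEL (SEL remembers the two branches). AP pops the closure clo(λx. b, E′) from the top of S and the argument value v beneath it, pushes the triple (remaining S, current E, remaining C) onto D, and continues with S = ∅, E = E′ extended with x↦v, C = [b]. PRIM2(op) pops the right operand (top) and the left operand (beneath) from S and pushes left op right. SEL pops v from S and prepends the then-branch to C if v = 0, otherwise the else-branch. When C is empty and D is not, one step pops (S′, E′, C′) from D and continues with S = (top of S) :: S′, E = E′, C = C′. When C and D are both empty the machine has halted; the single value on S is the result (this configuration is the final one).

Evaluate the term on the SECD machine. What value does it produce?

0. [S=∅ | E=∅ | C=[(if0 ((5 * (if0 5 then 2 else -4)) + ((λu. ((λz. -3) u)) (if0 0 then -2 else -4))) then ((λu. u) (let q = (1 + 1) in 6)) else -1)] | D=∅]
1. [S=∅ | E=∅ | C=[((5 * (if0 5 then 2 else -4)) + ((λu. ((λz. -3) u)) (if0 0 then -2 else -4))) :: SEL] | D=∅]
2. [S=∅ | E=∅ | C=[(5 * (if0 5 then 2 else -4)) :: ((λu. ((λz. -3) u)) (if0 0 then -2 else -4)) :: PRIM2(add) :: SEL] | D=∅]
3. [S=∅ | E=∅ | C=[5 :: (if0 5 then 2 else -4) :: PRIM2(mul) :: ((λu. ((λz. -3) u)) (if0 0 then -2 else -4)) :: PRIM2(add) :: SEL] | D=∅]
4. [S=[5] | E=∅ | C=[(if0 5 then 2 else -4) :: PRIM2(mul) :: ((λu. ((λz. -3) u)) (if0 0 then -2 else -4)) :: PRIM2(add) :: SEL] | D=∅]
5. [S=[5] | E=∅ | C=[5 :: SEL :: PRIM2(mul) :: ((λu. ((λz. -3) u)) (if0 0 then -2 else -4)) :: PRIM2(add) :: SEL] | D=∅]
6. [S=[5 :: 5] | E=∅ | C=[SEL :: PRIM2(mul) :: ((λu. ((λz. -3) u)) (if0 0 then -2 else -4)) :: PRIM2(add) :: SEL] | D=∅]
7. [S=[5] | E=∅ | C=[-4 :: PRIM2(mul) :: ((λu. ((λz. -3) u)) (if0 0 then -2 else -4)) :: PRIM2(add) :: SEL] | D=∅]
8. [S=[-4 :: 5] | E=∅ | C=[PRIM2(mul) :: ((λu. ((λz. -3) u)) (if0 0 then -2 else -4)) :: PRIM2(add) :: SEL] | D=∅]
9. [S=[-20] | E=∅ | C=[((λu. ((λz. -3) u)) (if0 0 then -2 else -4)) :: PRIM2(add) :: SEL] | D=∅]
10. [S=[-20] | E=∅ | C=[(if0 0 then -2 else -4) :: (λu. ((λz. -3) u)) :: AP :: PRIM2(add) :: SEL] | D=∅]
11. [S=[-20] | E=∅ | C=[0 :: SEL :: (λu. ((λz. -3) u)) :: AP :: PRIM2(add) :: SEL] | D=∅]
12. [S=[0 :: -20] | E=∅ | C=[SEL :: (λu. ((λz. -3) u)) :: AP :: PRIM2(add) :: SEL] | D=∅]
13. [S=[-20] | E=∅ | C=[-2 :: (λu. ((λz. -3) u)) :: AP :: PRIM2(add) :: SEL] | D=∅]
14. [S=[-2 :: -20] | E=∅ | C=[(λu. ((λz. -3) u)) :: AP :: PRIM2(add) :: SEL] | D=∅]
15. [S=[clo(λu. ((λz. -3) u), ∅) :: -2 :: -20] | E=∅ | C=[AP :: PRIM2(add) :: SEL] | D=∅]
16. [S=∅ | E={u↦-2} | C=[((λz. -3) u)] | D=[([-20], ∅, [PRIM2(add) :: SEL])]]
17. [S=∅ | E={u↦-2} | C=[u :: (λz. -3) :: AP] | D=[([-20], ∅, [PRIM2(add) :: SEL])]]
18. [S=[-2] | E={u↦-2} | C=[(λz. -3) :: AP] | D=[([-20], ∅, [PRIM2(add) :: SEL])]]
19. [S=[clo(λz. -3, {u↦-2}) :: -2] | E={u↦-2} | C=[AP] | D=[([-20], ∅, [PRIM2(add) :: SEL])]]
20. [S=∅ | E={z↦-2, u↦-2} | C=[-3] | D=[(∅, {u↦-2}, ∅) :: ([-20], ∅, [PRIM2(add) :: SEL])]]
21. [S=[-3] | E={z↦-2, u↦-2} | C=∅ | D=[(∅, {u↦-2}, ∅) :: ([-20], ∅, [PRIM2(add) :: SEL])]]
22. [S=[-3] | E={u↦-2} | C=∅ | D=[([-20], ∅, [PRIM2(add) :: SEL])]]
23. [S=[-3 :: -20] | E=∅ | C=[PRIM2(add) :: SEL] | D=∅]
24. [S=[-23] | E=∅ | C=[SEL] | D=∅]
25. [S=∅ | E=∅ | C=[-1] | D=∅]
26. [S=[-1] | E=∅ | C=∅ | D=∅]
→ final value -1

Answer: -1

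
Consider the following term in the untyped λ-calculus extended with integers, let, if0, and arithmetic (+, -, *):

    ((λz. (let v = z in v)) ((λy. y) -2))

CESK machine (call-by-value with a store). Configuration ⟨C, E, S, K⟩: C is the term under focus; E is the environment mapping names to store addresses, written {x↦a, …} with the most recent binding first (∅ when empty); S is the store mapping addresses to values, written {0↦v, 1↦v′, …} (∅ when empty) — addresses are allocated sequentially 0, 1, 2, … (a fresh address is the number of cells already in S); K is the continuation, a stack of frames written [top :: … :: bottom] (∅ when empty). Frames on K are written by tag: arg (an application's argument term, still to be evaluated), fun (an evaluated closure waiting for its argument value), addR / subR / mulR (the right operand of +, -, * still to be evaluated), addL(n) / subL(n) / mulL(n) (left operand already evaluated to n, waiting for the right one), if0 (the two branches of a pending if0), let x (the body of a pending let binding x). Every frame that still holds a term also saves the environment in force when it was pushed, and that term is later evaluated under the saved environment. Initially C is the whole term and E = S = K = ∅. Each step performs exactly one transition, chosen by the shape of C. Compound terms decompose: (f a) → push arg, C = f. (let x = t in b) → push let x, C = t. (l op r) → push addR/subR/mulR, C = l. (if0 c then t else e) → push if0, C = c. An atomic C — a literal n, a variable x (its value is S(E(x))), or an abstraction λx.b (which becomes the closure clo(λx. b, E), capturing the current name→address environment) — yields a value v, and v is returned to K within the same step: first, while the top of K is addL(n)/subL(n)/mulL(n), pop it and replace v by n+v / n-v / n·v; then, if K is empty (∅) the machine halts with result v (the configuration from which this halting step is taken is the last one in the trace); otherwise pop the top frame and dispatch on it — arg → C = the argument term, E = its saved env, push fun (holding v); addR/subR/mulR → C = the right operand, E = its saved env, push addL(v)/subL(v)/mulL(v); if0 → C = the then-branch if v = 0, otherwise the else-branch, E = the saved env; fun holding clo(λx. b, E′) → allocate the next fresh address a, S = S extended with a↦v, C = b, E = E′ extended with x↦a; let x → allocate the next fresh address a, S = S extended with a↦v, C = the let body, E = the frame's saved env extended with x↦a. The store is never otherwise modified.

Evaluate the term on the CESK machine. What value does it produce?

Answer: -2

Execution trace:
t=0: <C=((λz. (let v = z in v)) ((λy. y) -2)), E=∅, S=∅, K=∅>
t=1: <C=(λz. (let v = z in v)), E=∅, S=∅, K=[arg]>
t=2: <C=((λy. y) -2), E=∅, S=∅, K=[fun]>
t=3: <C=(λy. y), E=∅, S=∅, K=[arg :: fun]>
t=4: <C=-2, E=∅, S=∅, K=[fun :: fun]>
t=5: <C=y, E={y↦0}, S={0↦-2}, K=[fun]>
t=6: <C=(let v = z in v), E={z↦1}, S={0↦-2, 1↦-2}, K=∅>
t=7: <C=z, E={z↦1}, S={0↦-2, 1↦-2}, K=[let v]>
t=8: <C=v, E={v↦2, z↦1}, S={0↦-2, 1↦-2, 2↦-2}, K=∅>
→ final value -2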